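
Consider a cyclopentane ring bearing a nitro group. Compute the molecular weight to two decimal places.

115.13 g/mol

Atom tally by fragment:
  cyclopentane ring core → C:5 H:10
  (− 1 ring H displaced by substituents)
  + NO2 → N:1 O:2
Element totals:
  C: 5
  H: 9
  N: 1
  O: 2
Molecular formula: C5H9NO2.
  M = 5(12.011) + 9(1.008) + 14.007 + 2(15.999)
    = 60.055 + 9.072 + 14.007 + 31.998 = 115.132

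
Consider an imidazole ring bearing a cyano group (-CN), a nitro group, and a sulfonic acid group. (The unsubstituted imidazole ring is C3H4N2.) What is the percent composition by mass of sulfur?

14.70%

Atom tally by fragment:
  imidazole ring core → C:3 H:4 N:2
  (− 3 ring H displaced by substituents)
  + CN → C:1 N:1
  + NO2 → N:1 O:2
  + SO3H → S:1 O:3 H:1
Element totals:
  C: 4
  H: 2
  N: 4
  O: 5
  S: 1
Molecular formula: C4H2N4O5S.
Molar mass = 218.143 g/mol.
Mass from S: 1 × 32.06 = 32.060 g/mol.
%S = 32.060 / 218.143 × 100 = 14.70%.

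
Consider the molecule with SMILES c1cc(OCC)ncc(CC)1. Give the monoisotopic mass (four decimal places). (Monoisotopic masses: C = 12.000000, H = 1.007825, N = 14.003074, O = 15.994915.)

Atom tally by fragment:
  pyridine ring core → C:5 H:5 N:1
  (− 2 ring H displaced by substituents)
  + OC2H5 → C:2 H:5 O:1
  + C2H5 → C:2 H:5
Element totals:
  C: 9
  H: 13
  N: 1
  O: 1
Molecular formula: C9H13NO.
  M = 9(12.0) + 13(1.007825) + 14.003074 + 15.994915
    = 108.000000 + 13.101725 + 14.003074 + 15.994915 = 151.099714

151.0997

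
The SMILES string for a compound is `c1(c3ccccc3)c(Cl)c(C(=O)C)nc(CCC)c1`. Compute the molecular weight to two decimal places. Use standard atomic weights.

273.76 g/mol

Atom tally by fragment:
  pyridine ring core → C:5 H:5 N:1
  (− 4 ring H displaced by substituents)
  + C6H5 → C:6 H:5
  + Cl → Cl:1
  + COCH3 → C:2 H:3 O:1
  + CH2CH2CH3 → C:3 H:7
Element totals:
  C: 16
  H: 16
  Cl: 1
  N: 1
  O: 1
Molecular formula: C16H16ClNO.
  M = 16(12.011) + 16(1.008) + 35.45 + 14.007 + 15.999
    = 192.176 + 16.128 + 35.450 + 14.007 + 15.999 = 273.760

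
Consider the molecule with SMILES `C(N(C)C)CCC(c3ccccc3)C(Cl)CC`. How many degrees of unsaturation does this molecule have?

Atom tally by fragment:
  (CH3)2NCH2 → C:3 H:8 N:1
  CH2 → C:1 H:2
  CH2 → C:1 H:2
  CH(C6H5) → C:7 H:6
  CH(Cl) → C:1 H:1 Cl:1
  CH2 → C:1 H:2
  CH3 → C:1 H:3
Element totals:
  C: 15
  H: 24
  Cl: 1
  N: 1
Molecular formula: C15H24ClN.
DoU = (2C + 2 + N − H − X) / 2 = (2·15 + 2 + 1 − 24 − 1) / 2 = 4.

4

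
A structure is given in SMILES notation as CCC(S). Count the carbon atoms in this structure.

Atom tally by fragment:
  CH3 → C:1 H:3
  CH2 → C:1 H:2
  CH2SH → C:1 H:3 S:1
Element totals:
  C: 3
  H: 8
  S: 1

3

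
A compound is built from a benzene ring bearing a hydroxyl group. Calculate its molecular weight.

Atom tally by fragment:
  benzene ring core → C:6 H:6
  (− 1 ring H displaced by substituents)
  + OH → O:1 H:1
Element totals:
  C: 6
  H: 6
  O: 1
Molecular formula: C6H6O.
  M = 6(12.011) + 6(1.008) + 15.999
    = 72.066 + 6.048 + 15.999 = 94.113

94.11 g/mol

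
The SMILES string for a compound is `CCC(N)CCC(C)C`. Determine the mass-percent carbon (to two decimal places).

74.34%

Atom tally by fragment:
  CH3 → C:1 H:3
  CH2 → C:1 H:2
  CH(NH2) → C:1 H:3 N:1
  CH2 → C:1 H:2
  CH2 → C:1 H:2
  CH(CH3) → C:2 H:4
  CH3 → C:1 H:3
Element totals:
  C: 8
  H: 19
  N: 1
Molecular formula: C8H19N.
Molar mass = 129.247 g/mol.
Mass from C: 8 × 12.011 = 96.088 g/mol.
%C = 96.088 / 129.247 × 100 = 74.34%.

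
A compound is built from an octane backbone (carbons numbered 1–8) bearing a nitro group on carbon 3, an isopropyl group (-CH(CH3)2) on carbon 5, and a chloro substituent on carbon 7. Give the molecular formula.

Atom tally by fragment:
  CH3 → C:1 H:3
  CH2 → C:1 H:2
  CH(NO2) → C:1 H:1 N:1 O:2
  CH2 → C:1 H:2
  CH(CH(CH3)2) → C:4 H:8
  CH2 → C:1 H:2
  CH(Cl) → C:1 H:1 Cl:1
  CH3 → C:1 H:3
Element totals:
  C: 11
  H: 22
  Cl: 1
  N: 1
  O: 2

C11H22ClNO2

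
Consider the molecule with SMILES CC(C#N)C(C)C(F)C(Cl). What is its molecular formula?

Atom tally by fragment:
  CH3 → C:1 H:3
  CH(CN) → C:2 H:1 N:1
  CH(CH3) → C:2 H:4
  CH(F) → C:1 H:1 F:1
  CH2Cl → C:1 H:2 Cl:1
Element totals:
  C: 7
  H: 11
  Cl: 1
  F: 1
  N: 1

C7H11ClFN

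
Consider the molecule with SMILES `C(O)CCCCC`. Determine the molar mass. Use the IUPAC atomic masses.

Atom tally by fragment:
  HOCH2 → C:1 H:3 O:1
  CH2 → C:1 H:2
  CH2 → C:1 H:2
  CH2 → C:1 H:2
  CH2 → C:1 H:2
  CH3 → C:1 H:3
Element totals:
  C: 6
  H: 14
  O: 1
Molecular formula: C6H14O.
  M = 6(12.011) + 14(1.008) + 15.999
    = 72.066 + 14.112 + 15.999 = 102.177

102.18 g/mol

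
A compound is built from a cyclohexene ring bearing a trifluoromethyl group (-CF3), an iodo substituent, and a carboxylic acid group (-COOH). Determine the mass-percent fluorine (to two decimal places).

Atom tally by fragment:
  cyclohexene ring core → C:6 H:10
  (− 3 ring H displaced by substituents)
  + CF3 → C:1 F:3
  + I → I:1
  + COOH → C:1 H:1 O:2
Element totals:
  C: 8
  H: 8
  F: 3
  I: 1
  O: 2
Molecular formula: C8H8F3IO2.
Molar mass = 320.048 g/mol.
Mass from F: 3 × 18.998 = 56.994 g/mol.
%F = 56.994 / 320.048 × 100 = 17.81%.

17.81%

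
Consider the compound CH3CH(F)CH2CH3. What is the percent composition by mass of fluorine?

Atom tally by fragment:
  CH3 → C:1 H:3
  CH(F) → C:1 H:1 F:1
  CH2 → C:1 H:2
  CH3 → C:1 H:3
Element totals:
  C: 4
  H: 9
  F: 1
Molecular formula: C4H9F.
Molar mass = 76.114 g/mol.
Mass from F: 1 × 18.998 = 18.998 g/mol.
%F = 18.998 / 76.114 × 100 = 24.96%.

24.96%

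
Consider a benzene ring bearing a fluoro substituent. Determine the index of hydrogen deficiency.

4

Atom tally by fragment:
  benzene ring core → C:6 H:6
  (− 1 ring H displaced by substituents)
  + F → F:1
Element totals:
  C: 6
  H: 5
  F: 1
Molecular formula: C6H5F.
DoU = (2C + 2 + N − H − X) / 2 = (2·6 + 2 + 0 − 5 − 1) / 2 = 4.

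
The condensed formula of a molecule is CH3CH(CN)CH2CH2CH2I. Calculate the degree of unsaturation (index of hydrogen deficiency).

Atom tally by fragment:
  CH3 → C:1 H:3
  CH(CN) → C:2 H:1 N:1
  CH2 → C:1 H:2
  CH2 → C:1 H:2
  CH2I → C:1 H:2 I:1
Element totals:
  C: 6
  H: 10
  I: 1
  N: 1
Molecular formula: C6H10IN.
DoU = (2C + 2 + N − H − X) / 2 = (2·6 + 2 + 1 − 10 − 1) / 2 = 2.

2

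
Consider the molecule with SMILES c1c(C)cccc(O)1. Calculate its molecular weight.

108.14 g/mol

Atom tally by fragment:
  benzene ring core → C:6 H:6
  (− 2 ring H displaced by substituents)
  + CH3 → C:1 H:3
  + OH → O:1 H:1
Element totals:
  C: 7
  H: 8
  O: 1
Molecular formula: C7H8O.
  M = 7(12.011) + 8(1.008) + 15.999
    = 84.077 + 8.064 + 15.999 = 108.140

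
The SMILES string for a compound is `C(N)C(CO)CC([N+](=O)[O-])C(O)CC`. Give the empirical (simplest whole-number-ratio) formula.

Atom tally by fragment:
  H2NCH2 → C:1 H:4 N:1
  CH(CH2OH) → C:2 H:4 O:1
  CH2 → C:1 H:2
  CH(NO2) → C:1 H:1 N:1 O:2
  CH(OH) → C:1 H:2 O:1
  CH2 → C:1 H:2
  CH3 → C:1 H:3
Element totals:
  C: 8
  H: 18
  N: 2
  O: 4
Molecular formula: C8H18N2O4.
gcd of subscripts = 2; dividing each by 2:
  C: 8/2 = 4
  H: 18/2 = 9
  N: 2/2 = 1
  O: 4/2 = 2

C4H9NO2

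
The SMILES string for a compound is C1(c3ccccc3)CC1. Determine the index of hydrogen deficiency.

Atom tally by fragment:
  cyclopropane ring core → C:3 H:6
  (− 1 ring H displaced by substituents)
  + C6H5 → C:6 H:5
Element totals:
  C: 9
  H: 10
Molecular formula: C9H10.
DoU = (2C + 2 + N − H − X) / 2 = (2·9 + 2 + 0 − 10 − 0) / 2 = 5.

5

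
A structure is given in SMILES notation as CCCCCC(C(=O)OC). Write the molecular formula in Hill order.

Atom tally by fragment:
  CH3 → C:1 H:3
  CH2 → C:1 H:2
  CH2 → C:1 H:2
  CH2 → C:1 H:2
  CH2 → C:1 H:2
  CH2COOCH3 → C:3 H:5 O:2
Element totals:
  C: 8
  H: 16
  O: 2

C8H16O2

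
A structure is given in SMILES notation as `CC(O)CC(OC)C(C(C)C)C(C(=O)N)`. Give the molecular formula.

C11H23NO3

Atom tally by fragment:
  CH3 → C:1 H:3
  CH(OH) → C:1 H:2 O:1
  CH2 → C:1 H:2
  CH(OCH3) → C:2 H:4 O:1
  CH(CH(CH3)2) → C:4 H:8
  CH2CONH2 → C:2 H:4 O:1 N:1
Element totals:
  C: 11
  H: 23
  N: 1
  O: 3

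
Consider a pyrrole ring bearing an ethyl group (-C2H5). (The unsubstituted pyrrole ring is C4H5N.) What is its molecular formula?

C6H9N

Atom tally by fragment:
  pyrrole ring core → C:4 H:5 N:1
  (− 1 ring H displaced by substituents)
  + C2H5 → C:2 H:5
Element totals:
  C: 6
  H: 9
  N: 1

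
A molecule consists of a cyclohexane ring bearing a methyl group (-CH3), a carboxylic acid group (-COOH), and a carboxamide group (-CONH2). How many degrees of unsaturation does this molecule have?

Atom tally by fragment:
  cyclohexane ring core → C:6 H:12
  (− 3 ring H displaced by substituents)
  + CH3 → C:1 H:3
  + COOH → C:1 H:1 O:2
  + CONH2 → C:1 H:2 O:1 N:1
Element totals:
  C: 9
  H: 15
  N: 1
  O: 3
Molecular formula: C9H15NO3.
DoU = (2C + 2 + N − H − X) / 2 = (2·9 + 2 + 1 − 15 − 0) / 2 = 3.

3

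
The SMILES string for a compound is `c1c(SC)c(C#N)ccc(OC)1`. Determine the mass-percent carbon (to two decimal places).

60.31%

Atom tally by fragment:
  benzene ring core → C:6 H:6
  (− 3 ring H displaced by substituents)
  + SCH3 → C:1 H:3 S:1
  + CN → C:1 N:1
  + OCH3 → C:1 H:3 O:1
Element totals:
  C: 9
  H: 9
  N: 1
  O: 1
  S: 1
Molecular formula: C9H9NOS.
Molar mass = 179.237 g/mol.
Mass from C: 9 × 12.011 = 108.099 g/mol.
%C = 108.099 / 179.237 × 100 = 60.31%.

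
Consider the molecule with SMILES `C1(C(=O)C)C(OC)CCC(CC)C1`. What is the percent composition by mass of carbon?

71.70%

Atom tally by fragment:
  cyclohexane ring core → C:6 H:12
  (− 3 ring H displaced by substituents)
  + COCH3 → C:2 H:3 O:1
  + OCH3 → C:1 H:3 O:1
  + C2H5 → C:2 H:5
Element totals:
  C: 11
  H: 20
  O: 2
Molecular formula: C11H20O2.
Molar mass = 184.279 g/mol.
Mass from C: 11 × 12.011 = 132.121 g/mol.
%C = 132.121 / 184.279 × 100 = 71.70%.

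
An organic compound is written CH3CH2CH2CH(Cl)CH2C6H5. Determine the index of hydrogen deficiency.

Element totals:
  C: 11
  H: 15
  Cl: 1
Molecular formula: C11H15Cl.
DoU = (2C + 2 + N − H − X) / 2 = (2·11 + 2 + 0 − 15 − 1) / 2 = 4.

4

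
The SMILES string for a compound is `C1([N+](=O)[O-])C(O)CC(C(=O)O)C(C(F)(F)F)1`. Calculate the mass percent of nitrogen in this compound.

5.76%

Atom tally by fragment:
  cyclopentane ring core → C:5 H:10
  (− 4 ring H displaced by substituents)
  + NO2 → N:1 O:2
  + OH → O:1 H:1
  + COOH → C:1 H:1 O:2
  + CF3 → C:1 F:3
Element totals:
  C: 7
  H: 8
  F: 3
  N: 1
  O: 5
Molecular formula: C7H8F3NO5.
Molar mass = 243.137 g/mol.
Mass from N: 1 × 14.007 = 14.007 g/mol.
%N = 14.007 / 243.137 × 100 = 5.76%.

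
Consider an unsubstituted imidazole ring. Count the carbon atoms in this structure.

Atom tally by fragment:
  imidazole ring core → C:3 H:4 N:2
Element totals:
  C: 3
  H: 4
  N: 2

3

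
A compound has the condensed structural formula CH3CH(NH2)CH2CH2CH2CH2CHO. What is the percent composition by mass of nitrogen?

Atom tally by fragment:
  CH3 → C:1 H:3
  CH(NH2) → C:1 H:3 N:1
  CH2 → C:1 H:2
  CH2 → C:1 H:2
  CH2 → C:1 H:2
  CH2CHO → C:2 H:3 O:1
Element totals:
  C: 7
  H: 15
  N: 1
  O: 1
Molecular formula: C7H15NO.
Molar mass = 129.203 g/mol.
Mass from N: 1 × 14.007 = 14.007 g/mol.
%N = 14.007 / 129.203 × 100 = 10.84%.

10.84%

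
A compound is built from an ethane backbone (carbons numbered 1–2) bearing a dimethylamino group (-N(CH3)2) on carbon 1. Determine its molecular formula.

Atom tally by fragment:
  (CH3)2NCH2 → C:3 H:8 N:1
  CH3 → C:1 H:3
Element totals:
  C: 4
  H: 11
  N: 1

C4H11N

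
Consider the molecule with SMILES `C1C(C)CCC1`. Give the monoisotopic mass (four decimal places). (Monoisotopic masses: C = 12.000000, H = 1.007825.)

84.0939

Atom tally by fragment:
  cyclopentane ring core → C:5 H:10
  (− 1 ring H displaced by substituents)
  + CH3 → C:1 H:3
Element totals:
  C: 6
  H: 12
Molecular formula: C6H12.
  M = 6(12.0) + 12(1.007825)
    = 72.000000 + 12.093900 = 84.093900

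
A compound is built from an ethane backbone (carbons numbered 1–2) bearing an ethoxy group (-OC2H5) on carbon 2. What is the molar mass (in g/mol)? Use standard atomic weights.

Atom tally by fragment:
  CH3 → C:1 H:3
  CH2OC2H5 → C:3 H:7 O:1
Element totals:
  C: 4
  H: 10
  O: 1
Molecular formula: C4H10O.
  M = 4(12.011) + 10(1.008) + 15.999
    = 48.044 + 10.080 + 15.999 = 74.123

74.12 g/mol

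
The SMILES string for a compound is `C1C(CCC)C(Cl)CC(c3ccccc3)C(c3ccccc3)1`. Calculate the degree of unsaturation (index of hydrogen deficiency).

Atom tally by fragment:
  cyclohexane ring core → C:6 H:12
  (− 4 ring H displaced by substituents)
  + CH2CH2CH3 → C:3 H:7
  + Cl → Cl:1
  + C6H5 → C:6 H:5
  + C6H5 → C:6 H:5
Element totals:
  C: 21
  H: 25
  Cl: 1
Molecular formula: C21H25Cl.
DoU = (2C + 2 + N − H − X) / 2 = (2·21 + 2 + 0 − 25 − 1) / 2 = 9.

9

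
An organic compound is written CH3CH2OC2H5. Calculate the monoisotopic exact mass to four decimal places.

74.0732

Element totals:
  C: 4
  H: 10
  O: 1
Molecular formula: C4H10O.
  M = 4(12.0) + 10(1.007825) + 15.994915
    = 48.000000 + 10.078250 + 15.994915 = 74.073165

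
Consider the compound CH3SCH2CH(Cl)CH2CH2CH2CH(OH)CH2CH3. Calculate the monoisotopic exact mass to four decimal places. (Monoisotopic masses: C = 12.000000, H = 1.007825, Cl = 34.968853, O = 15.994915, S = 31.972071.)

Atom tally by fragment:
  CH3SCH2 → C:2 H:5 S:1
  CH(Cl) → C:1 H:1 Cl:1
  CH2 → C:1 H:2
  CH2 → C:1 H:2
  CH2 → C:1 H:2
  CH(OH) → C:1 H:2 O:1
  CH2 → C:1 H:2
  CH3 → C:1 H:3
Element totals:
  C: 9
  H: 19
  Cl: 1
  O: 1
  S: 1
Molecular formula: C9H19ClOS.
  M = 9(12.0) + 19(1.007825) + 34.968853 + 15.994915 + 31.972071
    = 108.000000 + 19.148675 + 34.968853 + 15.994915 + 31.972071 = 210.084514

210.0845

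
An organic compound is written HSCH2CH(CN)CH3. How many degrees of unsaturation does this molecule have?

2

Atom tally by fragment:
  HSCH2 → C:1 H:3 S:1
  CH(CN) → C:2 H:1 N:1
  CH3 → C:1 H:3
Element totals:
  C: 4
  H: 7
  N: 1
  S: 1
Molecular formula: C4H7NS.
DoU = (2C + 2 + N − H − X) / 2 = (2·4 + 2 + 1 − 7 − 0) / 2 = 2.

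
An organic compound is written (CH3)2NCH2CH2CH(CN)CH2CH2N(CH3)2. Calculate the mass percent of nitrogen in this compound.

22.92%

Atom tally by fragment:
  (CH3)2NCH2 → C:3 H:8 N:1
  CH2 → C:1 H:2
  CH(CN) → C:2 H:1 N:1
  CH2 → C:1 H:2
  CH2N(CH3)2 → C:3 H:8 N:1
Element totals:
  C: 10
  H: 21
  N: 3
Molecular formula: C10H21N3.
Molar mass = 183.299 g/mol.
Mass from N: 3 × 14.007 = 42.021 g/mol.
%N = 42.021 / 183.299 × 100 = 22.92%.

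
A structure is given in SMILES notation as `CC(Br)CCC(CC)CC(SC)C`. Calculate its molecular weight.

Atom tally by fragment:
  CH3 → C:1 H:3
  CH(Br) → C:1 H:1 Br:1
  CH2 → C:1 H:2
  CH2 → C:1 H:2
  CH(C2H5) → C:3 H:6
  CH2 → C:1 H:2
  CH(SCH3) → C:2 H:4 S:1
  CH3 → C:1 H:3
Element totals:
  C: 11
  H: 23
  Br: 1
  S: 1
Molecular formula: C11H23BrS.
  M = 11(12.011) + 23(1.008) + 79.904 + 32.06
    = 132.121 + 23.184 + 79.904 + 32.060 = 267.269

267.27 g/mol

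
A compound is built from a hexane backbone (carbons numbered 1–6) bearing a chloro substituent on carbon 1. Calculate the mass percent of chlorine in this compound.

Atom tally by fragment:
  ClCH2 → C:1 H:2 Cl:1
  CH2 → C:1 H:2
  CH2 → C:1 H:2
  CH2 → C:1 H:2
  CH2 → C:1 H:2
  CH3 → C:1 H:3
Element totals:
  C: 6
  H: 13
  Cl: 1
Molecular formula: C6H13Cl.
Molar mass = 120.620 g/mol.
Mass from Cl: 1 × 35.45 = 35.450 g/mol.
%Cl = 35.450 / 120.620 × 100 = 29.39%.

29.39%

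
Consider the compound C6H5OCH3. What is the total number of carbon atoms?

Element totals:
  C: 7
  H: 8
  O: 1

7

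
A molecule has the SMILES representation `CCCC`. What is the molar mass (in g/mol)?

58.12 g/mol

Atom tally by fragment:
  CH3 → C:1 H:3
  CH2 → C:1 H:2
  CH2 → C:1 H:2
  CH3 → C:1 H:3
Element totals:
  C: 4
  H: 10
Molecular formula: C4H10.
  M = 4(12.011) + 10(1.008)
    = 48.044 + 10.080 = 58.124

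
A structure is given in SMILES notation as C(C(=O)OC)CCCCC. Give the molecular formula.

Atom tally by fragment:
  CH3OOCCH2 → C:3 H:5 O:2
  CH2 → C:1 H:2
  CH2 → C:1 H:2
  CH2 → C:1 H:2
  CH2 → C:1 H:2
  CH3 → C:1 H:3
Element totals:
  C: 8
  H: 16
  O: 2

C8H16O2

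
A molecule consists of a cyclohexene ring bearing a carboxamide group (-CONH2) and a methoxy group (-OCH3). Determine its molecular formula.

Atom tally by fragment:
  cyclohexene ring core → C:6 H:10
  (− 2 ring H displaced by substituents)
  + CONH2 → C:1 H:2 O:1 N:1
  + OCH3 → C:1 H:3 O:1
Element totals:
  C: 8
  H: 13
  N: 1
  O: 2

C8H13NO2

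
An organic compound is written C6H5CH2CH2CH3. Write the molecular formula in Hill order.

C9H12

Element totals:
  C: 9
  H: 12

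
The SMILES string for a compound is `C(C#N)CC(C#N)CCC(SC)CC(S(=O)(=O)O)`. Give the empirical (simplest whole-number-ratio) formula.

Atom tally by fragment:
  NCCH2 → C:2 H:2 N:1
  CH2 → C:1 H:2
  CH(CN) → C:2 H:1 N:1
  CH2 → C:1 H:2
  CH2 → C:1 H:2
  CH(SCH3) → C:2 H:4 S:1
  CH2 → C:1 H:2
  CH2SO3H → C:1 H:3 S:1 O:3
Element totals:
  C: 11
  H: 18
  N: 2
  O: 3
  S: 2
Molecular formula: C11H18N2O3S2.
gcd of subscripts (11, 18, 2, 3, 2) = 1, so the empirical formula equals the molecular formula.

C11H18N2O3S2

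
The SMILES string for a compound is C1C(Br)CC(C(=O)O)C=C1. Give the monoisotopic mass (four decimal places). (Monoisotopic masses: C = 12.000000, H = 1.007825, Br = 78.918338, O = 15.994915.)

203.9786

Atom tally by fragment:
  cyclohexene ring core → C:6 H:10
  (− 2 ring H displaced by substituents)
  + Br → Br:1
  + COOH → C:1 H:1 O:2
Element totals:
  C: 7
  H: 9
  Br: 1
  O: 2
Molecular formula: C7H9BrO2.
  M = 7(12.0) + 9(1.007825) + 78.918338 + 2(15.994915)
    = 84.000000 + 9.070425 + 78.918338 + 31.989830 = 203.978593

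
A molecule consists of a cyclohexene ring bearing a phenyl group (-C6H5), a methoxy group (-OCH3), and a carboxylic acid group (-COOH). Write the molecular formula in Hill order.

C14H16O3

Atom tally by fragment:
  cyclohexene ring core → C:6 H:10
  (− 3 ring H displaced by substituents)
  + C6H5 → C:6 H:5
  + OCH3 → C:1 H:3 O:1
  + COOH → C:1 H:1 O:2
Element totals:
  C: 14
  H: 16
  O: 3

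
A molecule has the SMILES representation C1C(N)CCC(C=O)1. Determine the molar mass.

113.16 g/mol

Atom tally by fragment:
  cyclopentane ring core → C:5 H:10
  (− 2 ring H displaced by substituents)
  + NH2 → N:1 H:2
  + CHO → C:1 H:1 O:1
Element totals:
  C: 6
  H: 11
  N: 1
  O: 1
Molecular formula: C6H11NO.
  M = 6(12.011) + 11(1.008) + 14.007 + 15.999
    = 72.066 + 11.088 + 14.007 + 15.999 = 113.160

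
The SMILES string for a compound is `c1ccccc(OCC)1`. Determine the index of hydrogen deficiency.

4

Atom tally by fragment:
  benzene ring core → C:6 H:6
  (− 1 ring H displaced by substituents)
  + OC2H5 → C:2 H:5 O:1
Element totals:
  C: 8
  H: 10
  O: 1
Molecular formula: C8H10O.
DoU = (2C + 2 + N − H − X) / 2 = (2·8 + 2 + 0 − 10 − 0) / 2 = 4.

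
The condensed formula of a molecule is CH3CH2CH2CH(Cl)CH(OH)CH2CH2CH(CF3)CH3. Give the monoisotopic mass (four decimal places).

Element totals:
  C: 10
  H: 18
  Cl: 1
  F: 3
  O: 1
Molecular formula: C10H18ClF3O.
  M = 10(12.0) + 18(1.007825) + 34.968853 + 3(18.998403) + 15.994915
    = 120.000000 + 18.140850 + 34.968853 + 56.995209 + 15.994915 = 246.099827

246.0998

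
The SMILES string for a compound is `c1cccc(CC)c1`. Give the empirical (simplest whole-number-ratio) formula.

C4H5

Atom tally by fragment:
  benzene ring core → C:6 H:6
  (− 1 ring H displaced by substituents)
  + C2H5 → C:2 H:5
Element totals:
  C: 8
  H: 10
Molecular formula: C8H10.
gcd of subscripts = 2; dividing each by 2:
  C: 8/2 = 4
  H: 10/2 = 5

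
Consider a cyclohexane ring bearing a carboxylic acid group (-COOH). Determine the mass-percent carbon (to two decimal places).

Atom tally by fragment:
  cyclohexane ring core → C:6 H:12
  (− 1 ring H displaced by substituents)
  + COOH → C:1 H:1 O:2
Element totals:
  C: 7
  H: 12
  O: 2
Molecular formula: C7H12O2.
Molar mass = 128.171 g/mol.
Mass from C: 7 × 12.011 = 84.077 g/mol.
%C = 84.077 / 128.171 × 100 = 65.60%.

65.60%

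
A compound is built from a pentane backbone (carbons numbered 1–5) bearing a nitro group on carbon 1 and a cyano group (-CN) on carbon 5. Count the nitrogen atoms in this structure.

2

Atom tally by fragment:
  O2NCH2 → C:1 H:2 N:1 O:2
  CH2 → C:1 H:2
  CH2 → C:1 H:2
  CH2 → C:1 H:2
  CH2CN → C:2 H:2 N:1
Element totals:
  C: 6
  H: 10
  N: 2
  O: 2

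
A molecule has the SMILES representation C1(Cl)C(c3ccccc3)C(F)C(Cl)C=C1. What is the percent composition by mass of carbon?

Atom tally by fragment:
  cyclohexene ring core → C:6 H:10
  (− 4 ring H displaced by substituents)
  + Cl → Cl:1
  + C6H5 → C:6 H:5
  + F → F:1
  + Cl → Cl:1
Element totals:
  C: 12
  H: 11
  Cl: 2
  F: 1
Molecular formula: C12H11Cl2F.
Molar mass = 245.118 g/mol.
Mass from C: 12 × 12.011 = 144.132 g/mol.
%C = 144.132 / 245.118 × 100 = 58.80%.

58.80%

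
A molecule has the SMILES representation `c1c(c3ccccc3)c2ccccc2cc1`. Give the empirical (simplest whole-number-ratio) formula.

Atom tally by fragment:
  naphthalene ring system core → C:10 H:8
  (− 1 ring H displaced by substituents)
  + C6H5 → C:6 H:5
Element totals:
  C: 16
  H: 12
Molecular formula: C16H12.
gcd of subscripts = 4; dividing each by 4:
  C: 16/4 = 4
  H: 12/4 = 3

C4H3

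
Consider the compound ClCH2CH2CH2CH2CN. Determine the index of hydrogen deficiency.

Atom tally by fragment:
  ClCH2 → C:1 H:2 Cl:1
  CH2 → C:1 H:2
  CH2 → C:1 H:2
  CH2CN → C:2 H:2 N:1
Element totals:
  C: 5
  H: 8
  Cl: 1
  N: 1
Molecular formula: C5H8ClN.
DoU = (2C + 2 + N − H − X) / 2 = (2·5 + 2 + 1 − 8 − 1) / 2 = 2.

2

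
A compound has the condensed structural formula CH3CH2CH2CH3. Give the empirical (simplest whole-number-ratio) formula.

Atom tally by fragment:
  CH3 → C:1 H:3
  CH2 → C:1 H:2
  CH2 → C:1 H:2
  CH3 → C:1 H:3
Element totals:
  C: 4
  H: 10
Molecular formula: C4H10.
gcd of subscripts = 2; dividing each by 2:
  C: 4/2 = 2
  H: 10/2 = 5

C2H5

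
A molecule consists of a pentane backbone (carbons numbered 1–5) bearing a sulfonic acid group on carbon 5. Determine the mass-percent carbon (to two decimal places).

Atom tally by fragment:
  CH3 → C:1 H:3
  CH2 → C:1 H:2
  CH2 → C:1 H:2
  CH2 → C:1 H:2
  CH2SO3H → C:1 H:3 S:1 O:3
Element totals:
  C: 5
  H: 12
  O: 3
  S: 1
Molecular formula: C5H12O3S.
Molar mass = 152.208 g/mol.
Mass from C: 5 × 12.011 = 60.055 g/mol.
%C = 60.055 / 152.208 × 100 = 39.46%.

39.46%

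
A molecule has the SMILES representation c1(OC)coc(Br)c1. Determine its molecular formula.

Atom tally by fragment:
  furan ring core → C:4 H:4 O:1
  (− 2 ring H displaced by substituents)
  + OCH3 → C:1 H:3 O:1
  + Br → Br:1
Element totals:
  C: 5
  H: 5
  Br: 1
  O: 2

C5H5BrO2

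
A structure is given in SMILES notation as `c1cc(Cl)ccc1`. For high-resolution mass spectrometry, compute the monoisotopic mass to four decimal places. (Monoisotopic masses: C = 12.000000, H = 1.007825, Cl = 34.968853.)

Atom tally by fragment:
  benzene ring core → C:6 H:6
  (− 1 ring H displaced by substituents)
  + Cl → Cl:1
Element totals:
  C: 6
  H: 5
  Cl: 1
Molecular formula: C6H5Cl.
  M = 6(12.0) + 5(1.007825) + 34.968853
    = 72.000000 + 5.039125 + 34.968853 = 112.007978

112.0080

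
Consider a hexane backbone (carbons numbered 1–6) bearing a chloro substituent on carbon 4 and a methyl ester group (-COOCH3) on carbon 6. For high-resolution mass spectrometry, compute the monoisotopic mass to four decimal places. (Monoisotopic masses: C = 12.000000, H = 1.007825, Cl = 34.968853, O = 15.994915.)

Atom tally by fragment:
  CH3 → C:1 H:3
  CH2 → C:1 H:2
  CH2 → C:1 H:2
  CH(Cl) → C:1 H:1 Cl:1
  CH2 → C:1 H:2
  CH2COOCH3 → C:3 H:5 O:2
Element totals:
  C: 8
  H: 15
  Cl: 1
  O: 2
Molecular formula: C8H15ClO2.
  M = 8(12.0) + 15(1.007825) + 34.968853 + 2(15.994915)
    = 96.000000 + 15.117375 + 34.968853 + 31.989830 = 178.076058

178.0761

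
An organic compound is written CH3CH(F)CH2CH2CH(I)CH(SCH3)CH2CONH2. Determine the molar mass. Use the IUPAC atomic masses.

333.20 g/mol

Element totals:
  C: 9
  H: 17
  F: 1
  I: 1
  N: 1
  O: 1
  S: 1
Molecular formula: C9H17FINOS.
  M = 9(12.011) + 17(1.008) + 18.998 + 126.904 + 14.007 + 15.999 + 32.06
    = 108.099 + 17.136 + 18.998 + 126.904 + 14.007 + 15.999 + 32.060 = 333.203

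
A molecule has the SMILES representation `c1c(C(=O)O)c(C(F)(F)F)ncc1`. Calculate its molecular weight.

Atom tally by fragment:
  pyridine ring core → C:5 H:5 N:1
  (− 2 ring H displaced by substituents)
  + COOH → C:1 H:1 O:2
  + CF3 → C:1 F:3
Element totals:
  C: 7
  H: 4
  F: 3
  N: 1
  O: 2
Molecular formula: C7H4F3NO2.
  M = 7(12.011) + 4(1.008) + 3(18.998) + 14.007 + 2(15.999)
    = 84.077 + 4.032 + 56.994 + 14.007 + 31.998 = 191.108

191.11 g/mol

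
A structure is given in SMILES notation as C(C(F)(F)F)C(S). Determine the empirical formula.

C3H5F3S

Atom tally by fragment:
  F3CCH2 → C:2 H:2 F:3
  CH2SH → C:1 H:3 S:1
Element totals:
  C: 3
  H: 5
  F: 3
  S: 1
Molecular formula: C3H5F3S.
gcd of subscripts (3, 3, 5, 1) = 1, so the empirical formula equals the molecular formula.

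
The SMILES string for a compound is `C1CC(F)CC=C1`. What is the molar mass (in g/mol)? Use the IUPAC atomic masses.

Atom tally by fragment:
  cyclohexene ring core → C:6 H:10
  (− 1 ring H displaced by substituents)
  + F → F:1
Element totals:
  C: 6
  H: 9
  F: 1
Molecular formula: C6H9F.
  M = 6(12.011) + 9(1.008) + 18.998
    = 72.066 + 9.072 + 18.998 = 100.136

100.14 g/mol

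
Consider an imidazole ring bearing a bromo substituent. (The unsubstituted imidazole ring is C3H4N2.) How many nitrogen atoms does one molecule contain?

2

Atom tally by fragment:
  imidazole ring core → C:3 H:4 N:2
  (− 1 ring H displaced by substituents)
  + Br → Br:1
Element totals:
  C: 3
  H: 3
  Br: 1
  N: 2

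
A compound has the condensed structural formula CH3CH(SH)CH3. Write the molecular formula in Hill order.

C3H8S

Atom tally by fragment:
  CH3 → C:1 H:3
  CH(SH) → C:1 H:2 S:1
  CH3 → C:1 H:3
Element totals:
  C: 3
  H: 8
  S: 1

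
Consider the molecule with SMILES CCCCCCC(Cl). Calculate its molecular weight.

Atom tally by fragment:
  CH3 → C:1 H:3
  CH2 → C:1 H:2
  CH2 → C:1 H:2
  CH2 → C:1 H:2
  CH2 → C:1 H:2
  CH2 → C:1 H:2
  CH2Cl → C:1 H:2 Cl:1
Element totals:
  C: 7
  H: 15
  Cl: 1
Molecular formula: C7H15Cl.
  M = 7(12.011) + 15(1.008) + 35.45
    = 84.077 + 15.120 + 35.450 = 134.647

134.65 g/mol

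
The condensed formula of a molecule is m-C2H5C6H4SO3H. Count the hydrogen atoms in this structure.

10

Atom tally by fragment:
  benzene ring core → C:6 H:6
  (− 2 ring H displaced by substituents)
  + C2H5 → C:2 H:5
  + SO3H → S:1 O:3 H:1
Element totals:
  C: 8
  H: 10
  O: 3
  S: 1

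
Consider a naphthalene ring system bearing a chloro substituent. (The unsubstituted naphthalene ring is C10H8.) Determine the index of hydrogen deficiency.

7

Atom tally by fragment:
  naphthalene ring system core → C:10 H:8
  (− 1 ring H displaced by substituents)
  + Cl → Cl:1
Element totals:
  C: 10
  H: 7
  Cl: 1
Molecular formula: C10H7Cl.
DoU = (2C + 2 + N − H − X) / 2 = (2·10 + 2 + 0 − 7 − 1) / 2 = 7.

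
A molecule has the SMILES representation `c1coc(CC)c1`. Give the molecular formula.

C6H8O

Atom tally by fragment:
  furan ring core → C:4 H:4 O:1
  (− 1 ring H displaced by substituents)
  + C2H5 → C:2 H:5
Element totals:
  C: 6
  H: 8
  O: 1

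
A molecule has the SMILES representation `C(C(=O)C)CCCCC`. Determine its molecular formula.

Atom tally by fragment:
  CH3COCH2 → C:3 H:5 O:1
  CH2 → C:1 H:2
  CH2 → C:1 H:2
  CH2 → C:1 H:2
  CH2 → C:1 H:2
  CH3 → C:1 H:3
Element totals:
  C: 8
  H: 16
  O: 1

C8H16O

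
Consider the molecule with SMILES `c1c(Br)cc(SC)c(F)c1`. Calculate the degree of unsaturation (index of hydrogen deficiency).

4

Atom tally by fragment:
  benzene ring core → C:6 H:6
  (− 3 ring H displaced by substituents)
  + Br → Br:1
  + SCH3 → C:1 H:3 S:1
  + F → F:1
Element totals:
  C: 7
  H: 6
  Br: 1
  F: 1
  S: 1
Molecular formula: C7H6BrFS.
DoU = (2C + 2 + N − H − X) / 2 = (2·7 + 2 + 0 − 6 − 2) / 2 = 4.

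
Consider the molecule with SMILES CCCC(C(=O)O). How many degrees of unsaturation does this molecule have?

Atom tally by fragment:
  CH3 → C:1 H:3
  CH2 → C:1 H:2
  CH2 → C:1 H:2
  CH2COOH → C:2 H:3 O:2
Element totals:
  C: 5
  H: 10
  O: 2
Molecular formula: C5H10O2.
DoU = (2C + 2 + N − H − X) / 2 = (2·5 + 2 + 0 − 10 − 0) / 2 = 1.

1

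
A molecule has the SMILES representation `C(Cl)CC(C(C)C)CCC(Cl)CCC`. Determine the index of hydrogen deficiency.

Atom tally by fragment:
  ClCH2 → C:1 H:2 Cl:1
  CH2 → C:1 H:2
  CH(CH(CH3)2) → C:4 H:8
  CH2 → C:1 H:2
  CH2 → C:1 H:2
  CH(Cl) → C:1 H:1 Cl:1
  CH2 → C:1 H:2
  CH2 → C:1 H:2
  CH3 → C:1 H:3
Element totals:
  C: 12
  H: 24
  Cl: 2
Molecular formula: C12H24Cl2.
DoU = (2C + 2 + N − H − X) / 2 = (2·12 + 2 + 0 − 24 − 2) / 2 = 0.

0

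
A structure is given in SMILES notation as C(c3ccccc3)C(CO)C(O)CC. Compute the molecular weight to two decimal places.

Atom tally by fragment:
  C6H5CH2 → C:7 H:7
  CH(CH2OH) → C:2 H:4 O:1
  CH(OH) → C:1 H:2 O:1
  CH2 → C:1 H:2
  CH3 → C:1 H:3
Element totals:
  C: 12
  H: 18
  O: 2
Molecular formula: C12H18O2.
  M = 12(12.011) + 18(1.008) + 2(15.999)
    = 144.132 + 18.144 + 31.998 = 194.274

194.27 g/mol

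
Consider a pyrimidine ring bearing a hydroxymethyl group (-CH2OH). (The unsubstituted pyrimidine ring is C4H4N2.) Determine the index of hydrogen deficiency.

4

Atom tally by fragment:
  pyrimidine ring core → C:4 H:4 N:2
  (− 1 ring H displaced by substituents)
  + CH2OH → C:1 H:3 O:1
Element totals:
  C: 5
  H: 6
  N: 2
  O: 1
Molecular formula: C5H6N2O.
DoU = (2C + 2 + N − H − X) / 2 = (2·5 + 2 + 2 − 6 − 0) / 2 = 4.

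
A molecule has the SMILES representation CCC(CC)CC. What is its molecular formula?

Atom tally by fragment:
  CH3 → C:1 H:3
  CH2 → C:1 H:2
  CH(C2H5) → C:3 H:6
  CH2 → C:1 H:2
  CH3 → C:1 H:3
Element totals:
  C: 7
  H: 16

C7H16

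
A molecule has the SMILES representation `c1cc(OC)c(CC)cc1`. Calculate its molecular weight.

136.19 g/mol

Atom tally by fragment:
  benzene ring core → C:6 H:6
  (− 2 ring H displaced by substituents)
  + OCH3 → C:1 H:3 O:1
  + C2H5 → C:2 H:5
Element totals:
  C: 9
  H: 12
  O: 1
Molecular formula: C9H12O.
  M = 9(12.011) + 12(1.008) + 15.999
    = 108.099 + 12.096 + 15.999 = 136.194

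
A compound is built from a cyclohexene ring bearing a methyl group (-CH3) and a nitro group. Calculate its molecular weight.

141.17 g/mol

Atom tally by fragment:
  cyclohexene ring core → C:6 H:10
  (− 2 ring H displaced by substituents)
  + CH3 → C:1 H:3
  + NO2 → N:1 O:2
Element totals:
  C: 7
  H: 11
  N: 1
  O: 2
Molecular formula: C7H11NO2.
  M = 7(12.011) + 11(1.008) + 14.007 + 2(15.999)
    = 84.077 + 11.088 + 14.007 + 31.998 = 141.170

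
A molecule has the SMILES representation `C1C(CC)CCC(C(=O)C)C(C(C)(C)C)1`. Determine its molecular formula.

Atom tally by fragment:
  cyclohexane ring core → C:6 H:12
  (− 3 ring H displaced by substituents)
  + C2H5 → C:2 H:5
  + COCH3 → C:2 H:3 O:1
  + C(CH3)3 → C:4 H:9
Element totals:
  C: 14
  H: 26
  O: 1

C14H26O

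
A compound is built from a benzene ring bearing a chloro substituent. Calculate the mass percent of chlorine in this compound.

31.50%

Atom tally by fragment:
  benzene ring core → C:6 H:6
  (− 1 ring H displaced by substituents)
  + Cl → Cl:1
Element totals:
  C: 6
  H: 5
  Cl: 1
Molecular formula: C6H5Cl.
Molar mass = 112.556 g/mol.
Mass from Cl: 1 × 35.45 = 35.450 g/mol.
%Cl = 35.450 / 112.556 × 100 = 31.50%.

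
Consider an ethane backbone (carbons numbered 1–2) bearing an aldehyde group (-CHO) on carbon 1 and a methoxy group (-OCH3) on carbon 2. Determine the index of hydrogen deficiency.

Atom tally by fragment:
  OHCCH2 → C:2 H:3 O:1
  CH2OCH3 → C:2 H:5 O:1
Element totals:
  C: 4
  H: 8
  O: 2
Molecular formula: C4H8O2.
DoU = (2C + 2 + N − H − X) / 2 = (2·4 + 2 + 0 − 8 − 0) / 2 = 1.

1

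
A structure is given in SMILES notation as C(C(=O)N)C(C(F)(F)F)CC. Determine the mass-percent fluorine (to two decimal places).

33.70%

Atom tally by fragment:
  H2NOCCH2 → C:2 H:4 O:1 N:1
  CH(CF3) → C:2 H:1 F:3
  CH2 → C:1 H:2
  CH3 → C:1 H:3
Element totals:
  C: 6
  H: 10
  F: 3
  N: 1
  O: 1
Molecular formula: C6H10F3NO.
Molar mass = 169.146 g/mol.
Mass from F: 3 × 18.998 = 56.994 g/mol.
%F = 56.994 / 169.146 × 100 = 33.70%.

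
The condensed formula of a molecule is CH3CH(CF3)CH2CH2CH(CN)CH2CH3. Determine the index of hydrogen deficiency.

Atom tally by fragment:
  CH3 → C:1 H:3
  CH(CF3) → C:2 H:1 F:3
  CH2 → C:1 H:2
  CH2 → C:1 H:2
  CH(CN) → C:2 H:1 N:1
  CH2 → C:1 H:2
  CH3 → C:1 H:3
Element totals:
  C: 9
  H: 14
  F: 3
  N: 1
Molecular formula: C9H14F3N.
DoU = (2C + 2 + N − H − X) / 2 = (2·9 + 2 + 1 − 14 − 3) / 2 = 2.

2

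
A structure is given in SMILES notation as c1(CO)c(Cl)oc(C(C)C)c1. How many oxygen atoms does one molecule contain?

2

Atom tally by fragment:
  furan ring core → C:4 H:4 O:1
  (− 3 ring H displaced by substituents)
  + CH2OH → C:1 H:3 O:1
  + Cl → Cl:1
  + CH(CH3)2 → C:3 H:7
Element totals:
  C: 8
  H: 11
  Cl: 1
  O: 2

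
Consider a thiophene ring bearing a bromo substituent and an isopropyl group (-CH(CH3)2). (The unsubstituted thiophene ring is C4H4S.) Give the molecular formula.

C7H9BrS

Atom tally by fragment:
  thiophene ring core → C:4 H:4 S:1
  (− 2 ring H displaced by substituents)
  + Br → Br:1
  + CH(CH3)2 → C:3 H:7
Element totals:
  C: 7
  H: 9
  Br: 1
  S: 1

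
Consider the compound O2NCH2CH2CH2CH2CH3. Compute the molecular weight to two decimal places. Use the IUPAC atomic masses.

117.15 g/mol

Atom tally by fragment:
  O2NCH2 → C:1 H:2 N:1 O:2
  CH2 → C:1 H:2
  CH2 → C:1 H:2
  CH2 → C:1 H:2
  CH3 → C:1 H:3
Element totals:
  C: 5
  H: 11
  N: 1
  O: 2
Molecular formula: C5H11NO2.
  M = 5(12.011) + 11(1.008) + 14.007 + 2(15.999)
    = 60.055 + 11.088 + 14.007 + 31.998 = 117.148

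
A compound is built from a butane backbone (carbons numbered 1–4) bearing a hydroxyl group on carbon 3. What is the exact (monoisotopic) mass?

74.0732

Atom tally by fragment:
  CH3 → C:1 H:3
  CH2 → C:1 H:2
  CH(OH) → C:1 H:2 O:1
  CH3 → C:1 H:3
Element totals:
  C: 4
  H: 10
  O: 1
Molecular formula: C4H10O.
  M = 4(12.0) + 10(1.007825) + 15.994915
    = 48.000000 + 10.078250 + 15.994915 = 74.073165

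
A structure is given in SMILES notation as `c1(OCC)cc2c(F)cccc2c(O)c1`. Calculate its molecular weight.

206.22 g/mol

Atom tally by fragment:
  naphthalene ring system core → C:10 H:8
  (− 3 ring H displaced by substituents)
  + OC2H5 → C:2 H:5 O:1
  + F → F:1
  + OH → O:1 H:1
Element totals:
  C: 12
  H: 11
  F: 1
  O: 2
Molecular formula: C12H11FO2.
  M = 12(12.011) + 11(1.008) + 18.998 + 2(15.999)
    = 144.132 + 11.088 + 18.998 + 31.998 = 206.216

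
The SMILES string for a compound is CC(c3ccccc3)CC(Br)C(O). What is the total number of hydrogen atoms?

15

Atom tally by fragment:
  CH3 → C:1 H:3
  CH(C6H5) → C:7 H:6
  CH2 → C:1 H:2
  CH(Br) → C:1 H:1 Br:1
  CH2OH → C:1 H:3 O:1
Element totals:
  C: 11
  H: 15
  Br: 1
  O: 1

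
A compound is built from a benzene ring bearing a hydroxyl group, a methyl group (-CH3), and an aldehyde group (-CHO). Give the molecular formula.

Atom tally by fragment:
  benzene ring core → C:6 H:6
  (− 3 ring H displaced by substituents)
  + OH → O:1 H:1
  + CH3 → C:1 H:3
  + CHO → C:1 H:1 O:1
Element totals:
  C: 8
  H: 8
  O: 2

C8H8O2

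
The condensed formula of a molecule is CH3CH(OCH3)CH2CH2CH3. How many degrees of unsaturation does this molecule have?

Atom tally by fragment:
  CH3 → C:1 H:3
  CH(OCH3) → C:2 H:4 O:1
  CH2 → C:1 H:2
  CH2 → C:1 H:2
  CH3 → C:1 H:3
Element totals:
  C: 6
  H: 14
  O: 1
Molecular formula: C6H14O.
DoU = (2C + 2 + N − H − X) / 2 = (2·6 + 2 + 0 − 14 − 0) / 2 = 0.

0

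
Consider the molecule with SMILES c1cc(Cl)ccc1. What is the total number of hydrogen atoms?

5

Atom tally by fragment:
  benzene ring core → C:6 H:6
  (− 1 ring H displaced by substituents)
  + Cl → Cl:1
Element totals:
  C: 6
  H: 5
  Cl: 1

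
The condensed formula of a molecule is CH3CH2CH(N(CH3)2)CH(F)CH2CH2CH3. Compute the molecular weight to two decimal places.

161.26 g/mol

Element totals:
  C: 9
  H: 20
  F: 1
  N: 1
Molecular formula: C9H20FN.
  M = 9(12.011) + 20(1.008) + 18.998 + 14.007
    = 108.099 + 20.160 + 18.998 + 14.007 = 161.264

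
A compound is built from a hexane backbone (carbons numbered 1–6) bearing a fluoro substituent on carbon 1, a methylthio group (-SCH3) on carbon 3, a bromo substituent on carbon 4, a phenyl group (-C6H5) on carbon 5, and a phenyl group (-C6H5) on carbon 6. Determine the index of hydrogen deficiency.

Atom tally by fragment:
  FCH2 → C:1 H:2 F:1
  CH2 → C:1 H:2
  CH(SCH3) → C:2 H:4 S:1
  CH(Br) → C:1 H:1 Br:1
  CH(C6H5) → C:7 H:6
  CH2C6H5 → C:7 H:7
Element totals:
  C: 19
  H: 22
  Br: 1
  F: 1
  S: 1
Molecular formula: C19H22BrFS.
DoU = (2C + 2 + N − H − X) / 2 = (2·19 + 2 + 0 − 22 − 2) / 2 = 8.

8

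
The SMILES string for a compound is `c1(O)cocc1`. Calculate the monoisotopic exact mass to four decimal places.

Atom tally by fragment:
  furan ring core → C:4 H:4 O:1
  (− 1 ring H displaced by substituents)
  + OH → O:1 H:1
Element totals:
  C: 4
  H: 4
  O: 2
Molecular formula: C4H4O2.
  M = 4(12.0) + 4(1.007825) + 2(15.994915)
    = 48.000000 + 4.031300 + 31.989830 = 84.021130

84.0211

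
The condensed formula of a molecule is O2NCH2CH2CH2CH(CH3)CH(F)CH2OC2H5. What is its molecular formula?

C9H18FNO3

Atom tally by fragment:
  O2NCH2 → C:1 H:2 N:1 O:2
  CH2 → C:1 H:2
  CH2 → C:1 H:2
  CH(CH3) → C:2 H:4
  CH(F) → C:1 H:1 F:1
  CH2OC2H5 → C:3 H:7 O:1
Element totals:
  C: 9
  H: 18
  F: 1
  N: 1
  O: 3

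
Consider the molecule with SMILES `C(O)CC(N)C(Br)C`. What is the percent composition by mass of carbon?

Atom tally by fragment:
  HOCH2 → C:1 H:3 O:1
  CH2 → C:1 H:2
  CH(NH2) → C:1 H:3 N:1
  CH(Br) → C:1 H:1 Br:1
  CH3 → C:1 H:3
Element totals:
  C: 5
  H: 12
  Br: 1
  N: 1
  O: 1
Molecular formula: C5H12BrNO.
Molar mass = 182.061 g/mol.
Mass from C: 5 × 12.011 = 60.055 g/mol.
%C = 60.055 / 182.061 × 100 = 32.99%.

32.99%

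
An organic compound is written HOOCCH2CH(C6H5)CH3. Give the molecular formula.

C10H12O2

Element totals:
  C: 10
  H: 12
  O: 2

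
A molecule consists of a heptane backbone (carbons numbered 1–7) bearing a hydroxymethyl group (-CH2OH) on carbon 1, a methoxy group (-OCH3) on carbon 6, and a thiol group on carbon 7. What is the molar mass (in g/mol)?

192.32 g/mol

Atom tally by fragment:
  HOCH2CH2 → C:2 H:5 O:1
  CH2 → C:1 H:2
  CH2 → C:1 H:2
  CH2 → C:1 H:2
  CH2 → C:1 H:2
  CH(OCH3) → C:2 H:4 O:1
  CH2SH → C:1 H:3 S:1
Element totals:
  C: 9
  H: 20
  O: 2
  S: 1
Molecular formula: C9H20O2S.
  M = 9(12.011) + 20(1.008) + 2(15.999) + 32.06
    = 108.099 + 20.160 + 31.998 + 32.060 = 192.317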